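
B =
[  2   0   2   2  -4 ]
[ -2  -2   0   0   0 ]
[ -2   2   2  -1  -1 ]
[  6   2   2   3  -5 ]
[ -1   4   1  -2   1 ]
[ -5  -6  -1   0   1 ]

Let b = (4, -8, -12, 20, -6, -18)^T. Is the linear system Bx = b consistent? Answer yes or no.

yes

Row reduce the augmented matrix [B | b].
R2 ← R2 + R1: [0, -2, 2, 2, -4, -4]
R3 ← R3 + R1: [0, 2, 4, 1, -5, -8]
R4 ← R4 − (3)·R1: [0, 2, -4, -3, 7, 8]
R5 ← R5 + (1/2)·R1: [0, 4, 2, -1, -1, -4]
R6 ← R6 + (5/2)·R1: [0, -6, 4, 5, -9, -8]
R3 ← R3 + R2: [0, 0, 6, 3, -9, -12]
R4 ← R4 + R2: [0, 0, -2, -1, 3, 4]
R5 ← R5 + (2)·R2: [0, 0, 6, 3, -9, -12]
R6 ← R6 − (3)·R2: [0, 0, -2, -1, 3, 4]
R4 ← R4 + (1/3)·R3: [0, 0, 0, 0, 0, 0]
R5 ← R5 − R3: [0, 0, 0, 0, 0, 0]
R6 ← R6 + (1/3)·R3: [0, 0, 0, 0, 0, 0]
The echelon form has 3 nonzero rows, and every pivot lies in the first 5 columns, so rank(B) = rank([B|b]) = 3.
The system is consistent.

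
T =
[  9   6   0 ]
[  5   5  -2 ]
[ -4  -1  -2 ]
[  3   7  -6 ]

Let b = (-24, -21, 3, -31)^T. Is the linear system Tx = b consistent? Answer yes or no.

Row reduce the augmented matrix [T | b].
R2 ← R2 − (5/9)·R1: [0, 5/3, -2, -23/3]
R3 ← R3 + (4/9)·R1: [0, 5/3, -2, -23/3]
R4 ← R4 − (1/3)·R1: [0, 5, -6, -23]
R3 ← R3 − R2: [0, 0, 0, 0]
R4 ← R4 − (3)·R2: [0, 0, 0, 0]
The echelon form has 2 nonzero rows, and every pivot lies in the first 3 columns, so rank(T) = rank([T|b]) = 2.
The system is consistent.

yes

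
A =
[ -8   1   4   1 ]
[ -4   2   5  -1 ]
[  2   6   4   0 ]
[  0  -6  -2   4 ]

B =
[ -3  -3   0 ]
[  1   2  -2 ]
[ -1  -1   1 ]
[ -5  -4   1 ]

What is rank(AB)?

First compute AB:
[[ 16,  18,   3],
 [ 14,  15,   0],
 [ -4,   2,  -8],
 [-24, -26,  14]]
Now row reduce the product.
R2 ← R2 − (7/8)·R1: [0, -3/4, -21/8]
R3 ← R3 + (1/4)·R1: [0, 13/2, -29/4]
R4 ← R4 + (3/2)·R1: [0, 1, 37/2]
R3 ← R3 + (26/3)·R2: [0, 0, -30]
R4 ← R4 + (4/3)·R2: [0, 0, 15]
R4 ← R4 + (1/2)·R3: [0, 0, 0]
3 nonzero rows, so rank(AB) = 3.

3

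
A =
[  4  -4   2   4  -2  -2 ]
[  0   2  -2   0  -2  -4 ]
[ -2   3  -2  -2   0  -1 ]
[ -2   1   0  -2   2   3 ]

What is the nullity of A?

Row reduce to echelon form.
R3 ← R3 + (1/2)·R1: [0, 1, -1, 0, -1, -2]
R4 ← R4 + (1/2)·R1: [0, -1, 1, 0, 1, 2]
R3 ← R3 − (1/2)·R2: [0, 0, 0, 0, 0, 0]
R4 ← R4 + (1/2)·R2: [0, 0, 0, 0, 0, 0]
2 nonzero rows, so rank(A) = 2.
A has 6 columns; by rank–nullity, nullity = 6 − 2 = 4.

4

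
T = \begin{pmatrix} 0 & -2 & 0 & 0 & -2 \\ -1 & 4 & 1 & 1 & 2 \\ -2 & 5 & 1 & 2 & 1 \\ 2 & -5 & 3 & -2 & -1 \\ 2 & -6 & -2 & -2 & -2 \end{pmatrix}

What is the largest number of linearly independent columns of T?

3

Row reduce to echelon form.
Swap R1 ↔ R2
R3 ← R3 − (2)·R1: [0, -3, -1, 0, -3]
R4 ← R4 + (2)·R1: [0, 3, 5, 0, 3]
R5 ← R5 + (2)·R1: [0, 2, 0, 0, 2]
R3 ← R3 − (3/2)·R2: [0, 0, -1, 0, 0]
R4 ← R4 + (3/2)·R2: [0, 0, 5, 0, 0]
R5 ← R5 + R2: [0, 0, 0, 0, 0]
R4 ← R4 + (5)·R3: [0, 0, 0, 0, 0]
Echelon form has 3 nonzero rows, so rank(T) = 3.
The rank gives the maximum number of linearly independent columns: 3.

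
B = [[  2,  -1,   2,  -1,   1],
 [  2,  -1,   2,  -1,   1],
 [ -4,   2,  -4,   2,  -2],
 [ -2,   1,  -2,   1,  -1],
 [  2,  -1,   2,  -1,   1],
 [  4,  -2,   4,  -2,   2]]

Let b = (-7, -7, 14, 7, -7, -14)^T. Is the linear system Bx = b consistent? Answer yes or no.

Row reduce the augmented matrix [B | b].
R2 ← R2 − R1: [0, 0, 0, 0, 0, 0]
R3 ← R3 + (2)·R1: [0, 0, 0, 0, 0, 0]
R4 ← R4 + R1: [0, 0, 0, 0, 0, 0]
R5 ← R5 − R1: [0, 0, 0, 0, 0, 0]
R6 ← R6 − (2)·R1: [0, 0, 0, 0, 0, 0]
The echelon form has 1 nonzero rows, and every pivot lies in the first 5 columns, so rank(B) = rank([B|b]) = 1.
The system is consistent.

yes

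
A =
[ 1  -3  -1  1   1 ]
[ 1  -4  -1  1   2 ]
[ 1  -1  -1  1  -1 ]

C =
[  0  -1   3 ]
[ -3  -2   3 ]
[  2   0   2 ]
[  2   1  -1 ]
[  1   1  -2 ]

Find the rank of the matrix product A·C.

First compute AC:
[[ 10,   7, -11],
 [ 14,  10, -16],
 [  2,   1,  -1]]
Now row reduce the product.
R2 ← R2 − (7/5)·R1: [0, 1/5, -3/5]
R3 ← R3 − (1/5)·R1: [0, -2/5, 6/5]
R3 ← R3 + (2)·R2: [0, 0, 0]
2 nonzero rows, so rank(AC) = 2.

2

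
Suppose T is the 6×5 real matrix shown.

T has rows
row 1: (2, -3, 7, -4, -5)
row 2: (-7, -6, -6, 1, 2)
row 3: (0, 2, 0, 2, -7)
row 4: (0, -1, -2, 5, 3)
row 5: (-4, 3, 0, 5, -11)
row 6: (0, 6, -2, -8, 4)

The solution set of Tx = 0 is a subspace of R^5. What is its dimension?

Row reduce to echelon form.
R2 ← R2 + (7/2)·R1: [0, -33/2, 37/2, -13, -31/2]
R5 ← R5 + (2)·R1: [0, -3, 14, -3, -21]
R3 ← R3 + (4/33)·R2: [0, 0, 74/33, 14/33, -293/33]
R4 ← R4 − (2/33)·R2: [0, 0, -103/33, 191/33, 130/33]
R5 ← R5 − (2/11)·R2: [0, 0, 117/11, -7/11, -200/11]
R6 ← R6 + (4/11)·R2: [0, 0, 52/11, -140/11, -18/11]
R4 ← R4 + (103/74)·R3: [0, 0, 0, 236/37, -623/74]
R5 ← R5 − (351/74)·R3: [0, 0, 0, -98/37, 1771/74]
R6 ← R6 − (78/37)·R3: [0, 0, 0, -504/37, 632/37]
R5 ← R5 + (49/118)·R4: [0, 0, 0, 0, 4823/236]
R6 ← R6 + (126/59)·R4: [0, 0, 0, 0, -53/59]
R6 ← R6 + (4/91)·R5: [0, 0, 0, 0, 0]
5 nonzero rows, so rank(T) = 5.
T has 5 columns; by rank–nullity, nullity = 5 − 5 = 0.

0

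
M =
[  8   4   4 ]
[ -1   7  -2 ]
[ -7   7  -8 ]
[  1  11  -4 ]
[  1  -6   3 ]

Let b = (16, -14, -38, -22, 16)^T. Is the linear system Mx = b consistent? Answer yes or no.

yes

Row reduce the augmented matrix [M | b].
R2 ← R2 + (1/8)·R1: [0, 15/2, -3/2, -12]
R3 ← R3 + (7/8)·R1: [0, 21/2, -9/2, -24]
R4 ← R4 − (1/8)·R1: [0, 21/2, -9/2, -24]
R5 ← R5 − (1/8)·R1: [0, -13/2, 5/2, 14]
R3 ← R3 − (7/5)·R2: [0, 0, -12/5, -36/5]
R4 ← R4 − (7/5)·R2: [0, 0, -12/5, -36/5]
R5 ← R5 + (13/15)·R2: [0, 0, 6/5, 18/5]
R4 ← R4 − R3: [0, 0, 0, 0]
R5 ← R5 + (1/2)·R3: [0, 0, 0, 0]
The echelon form has 3 nonzero rows, and every pivot lies in the first 3 columns, so rank(M) = rank([M|b]) = 3.
The system is consistent.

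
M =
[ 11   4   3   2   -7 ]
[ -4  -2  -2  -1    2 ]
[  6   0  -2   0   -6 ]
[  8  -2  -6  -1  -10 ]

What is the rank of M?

2

Row reduce to echelon form.
R2 ← R2 + (4/11)·R1: [0, -6/11, -10/11, -3/11, -6/11]
R3 ← R3 − (6/11)·R1: [0, -24/11, -40/11, -12/11, -24/11]
R4 ← R4 − (8/11)·R1: [0, -54/11, -90/11, -27/11, -54/11]
R3 ← R3 − (4)·R2: [0, 0, 0, 0, 0]
R4 ← R4 − (9)·R2: [0, 0, 0, 0, 0]
Echelon form has 2 nonzero rows, so rank(M) = 2.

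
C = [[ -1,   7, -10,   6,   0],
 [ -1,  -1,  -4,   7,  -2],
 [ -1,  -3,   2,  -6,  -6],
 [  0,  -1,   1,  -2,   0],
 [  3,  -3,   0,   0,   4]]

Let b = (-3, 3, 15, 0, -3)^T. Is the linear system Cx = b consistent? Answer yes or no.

yes

Row reduce the augmented matrix [C | b].
R2 ← R2 − R1: [0, -8, 6, 1, -2, 6]
R3 ← R3 − R1: [0, -10, 12, -12, -6, 18]
R5 ← R5 + (3)·R1: [0, 18, -30, 18, 4, -12]
R3 ← R3 − (5/4)·R2: [0, 0, 9/2, -53/4, -7/2, 21/2]
R4 ← R4 − (1/8)·R2: [0, 0, 1/4, -17/8, 1/4, -3/4]
R5 ← R5 + (9/4)·R2: [0, 0, -33/2, 81/4, -1/2, 3/2]
R4 ← R4 − (1/18)·R3: [0, 0, 0, -25/18, 4/9, -4/3]
R5 ← R5 + (11/3)·R3: [0, 0, 0, -85/3, -40/3, 40]
R5 ← R5 − (102/5)·R4: [0, 0, 0, 0, -112/5, 336/5]
The echelon form has 5 nonzero rows, and every pivot lies in the first 5 columns, so rank(C) = rank([C|b]) = 5.
The system is consistent.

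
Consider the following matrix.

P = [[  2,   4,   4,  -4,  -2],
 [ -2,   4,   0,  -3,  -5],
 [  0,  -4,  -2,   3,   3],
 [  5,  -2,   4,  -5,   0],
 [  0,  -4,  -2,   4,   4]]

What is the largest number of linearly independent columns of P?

Row reduce to echelon form.
R2 ← R2 + R1: [0, 8, 4, -7, -7]
R4 ← R4 − (5/2)·R1: [0, -12, -6, 5, 5]
R3 ← R3 + (1/2)·R2: [0, 0, 0, -1/2, -1/2]
R4 ← R4 + (3/2)·R2: [0, 0, 0, -11/2, -11/2]
R5 ← R5 + (1/2)·R2: [0, 0, 0, 1/2, 1/2]
R4 ← R4 − (11)·R3: [0, 0, 0, 0, 0]
R5 ← R5 + R3: [0, 0, 0, 0, 0]
Echelon form has 3 nonzero rows, so rank(P) = 3.
The rank gives the maximum number of linearly independent columns: 3.

3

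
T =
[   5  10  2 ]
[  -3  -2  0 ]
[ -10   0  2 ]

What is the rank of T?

2

Row reduce to echelon form.
R2 ← R2 + (3/5)·R1: [0, 4, 6/5]
R3 ← R3 + (2)·R1: [0, 20, 6]
R3 ← R3 − (5)·R2: [0, 0, 0]
Echelon form has 2 nonzero rows, so rank(T) = 2.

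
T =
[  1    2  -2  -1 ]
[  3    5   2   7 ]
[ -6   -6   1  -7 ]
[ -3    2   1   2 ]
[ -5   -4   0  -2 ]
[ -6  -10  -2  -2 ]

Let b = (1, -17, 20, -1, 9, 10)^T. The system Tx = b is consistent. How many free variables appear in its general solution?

Row reduce the augmented matrix [T | b].
R2 ← R2 − (3)·R1: [0, -1, 8, 10, -20]
R3 ← R3 + (6)·R1: [0, 6, -11, -13, 26]
R4 ← R4 + (3)·R1: [0, 8, -5, -1, 2]
R5 ← R5 + (5)·R1: [0, 6, -10, -7, 14]
R6 ← R6 + (6)·R1: [0, 2, -14, -8, 16]
R3 ← R3 + (6)·R2: [0, 0, 37, 47, -94]
R4 ← R4 + (8)·R2: [0, 0, 59, 79, -158]
R5 ← R5 + (6)·R2: [0, 0, 38, 53, -106]
R6 ← R6 + (2)·R2: [0, 0, 2, 12, -24]
R4 ← R4 − (59/37)·R3: [0, 0, 0, 150/37, -300/37]
R5 ← R5 − (38/37)·R3: [0, 0, 0, 175/37, -350/37]
R6 ← R6 − (2/37)·R3: [0, 0, 0, 350/37, -700/37]
R5 ← R5 − (7/6)·R4: [0, 0, 0, 0, 0]
R6 ← R6 − (7/3)·R4: [0, 0, 0, 0, 0]
The echelon form has 4 nonzero rows, and every pivot lies in the first 4 columns, so rank(T) = rank([T|b]) = 4.
The system is consistent.
Free variables = (unknowns) − (rank) = 4 − 4 = 0.

0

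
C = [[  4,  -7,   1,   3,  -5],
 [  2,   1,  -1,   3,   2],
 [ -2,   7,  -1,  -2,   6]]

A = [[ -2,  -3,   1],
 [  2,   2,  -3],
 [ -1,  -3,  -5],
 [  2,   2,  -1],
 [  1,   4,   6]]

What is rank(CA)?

3

First compute CA:
[[-22, -43, -13],
 [  7,  13,  13],
 [ 21,  43,  20]]
Now row reduce the product.
R2 ← R2 + (7/22)·R1: [0, -15/22, 195/22]
R3 ← R3 + (21/22)·R1: [0, 43/22, 167/22]
R3 ← R3 + (43/15)·R2: [0, 0, 33]
3 nonzero rows, so rank(CA) = 3.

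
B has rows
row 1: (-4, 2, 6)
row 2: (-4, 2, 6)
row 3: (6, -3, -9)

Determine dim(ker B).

2

Row reduce to echelon form.
R2 ← R2 − R1: [0, 0, 0]
R3 ← R3 + (3/2)·R1: [0, 0, 0]
1 nonzero row, so rank(B) = 1.
B has 3 columns; by rank–nullity, nullity = 3 − 1 = 2.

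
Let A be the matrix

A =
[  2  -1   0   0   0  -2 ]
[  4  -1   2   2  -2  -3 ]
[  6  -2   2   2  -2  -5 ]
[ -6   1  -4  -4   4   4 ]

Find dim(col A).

Row reduce to echelon form.
R2 ← R2 − (2)·R1: [0, 1, 2, 2, -2, 1]
R3 ← R3 − (3)·R1: [0, 1, 2, 2, -2, 1]
R4 ← R4 + (3)·R1: [0, -2, -4, -4, 4, -2]
R3 ← R3 − R2: [0, 0, 0, 0, 0, 0]
R4 ← R4 + (2)·R2: [0, 0, 0, 0, 0, 0]
Echelon form has 2 nonzero rows, so rank(A) = 2.
The column space has dimension equal to the rank: 2.

2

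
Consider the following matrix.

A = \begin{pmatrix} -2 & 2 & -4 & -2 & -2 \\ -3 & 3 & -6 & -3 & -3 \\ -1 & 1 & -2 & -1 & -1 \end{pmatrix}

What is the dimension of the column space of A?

1

Row reduce to echelon form.
R2 ← R2 − (3/2)·R1: [0, 0, 0, 0, 0]
R3 ← R3 − (1/2)·R1: [0, 0, 0, 0, 0]
Echelon form has 1 nonzero row, so rank(A) = 1.
The column space has dimension equal to the rank: 1.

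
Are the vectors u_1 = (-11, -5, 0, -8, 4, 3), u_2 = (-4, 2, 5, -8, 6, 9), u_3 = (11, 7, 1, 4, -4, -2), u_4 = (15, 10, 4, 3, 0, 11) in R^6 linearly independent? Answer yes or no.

Form the matrix with these vectors as rows and row reduce.
R2 ← R2 − (4/11)·R1: [0, 42/11, 5, -56/11, 50/11, 87/11]
R3 ← R3 + R1: [0, 2, 1, -4, 0, 1]
R4 ← R4 + (15/11)·R1: [0, 35/11, 4, -87/11, 60/11, 166/11]
R3 ← R3 − (11/21)·R2: [0, 0, -34/21, -4/3, -50/21, -22/7]
R4 ← R4 − (5/6)·R2: [0, 0, -1/6, -11/3, 5/3, 17/2]
R4 ← R4 − (7/68)·R3: [0, 0, 0, -60/17, 65/34, 150/17]
4 nonzero rows, so the 4 vectors span a space of dimension 4.
Since 4 = 4, the vectors are linearly independent.

yes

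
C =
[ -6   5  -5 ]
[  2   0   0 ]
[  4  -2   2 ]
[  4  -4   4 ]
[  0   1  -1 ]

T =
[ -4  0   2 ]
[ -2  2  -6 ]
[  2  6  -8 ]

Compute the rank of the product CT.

2

First compute CT:
[[  4, -20,  -2],
 [ -8,   0,   4],
 [ -8,   8,   4],
 [  0,  16,   0],
 [ -4,  -4,   2]]
Now row reduce the product.
R2 ← R2 + (2)·R1: [0, -40, 0]
R3 ← R3 + (2)·R1: [0, -32, 0]
R5 ← R5 + R1: [0, -24, 0]
R3 ← R3 − (4/5)·R2: [0, 0, 0]
R4 ← R4 + (2/5)·R2: [0, 0, 0]
R5 ← R5 − (3/5)·R2: [0, 0, 0]
2 nonzero rows, so rank(CT) = 2.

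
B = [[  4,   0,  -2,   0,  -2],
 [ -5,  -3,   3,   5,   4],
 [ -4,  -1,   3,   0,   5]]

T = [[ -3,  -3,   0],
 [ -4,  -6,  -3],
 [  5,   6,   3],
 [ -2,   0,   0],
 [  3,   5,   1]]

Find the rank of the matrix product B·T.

3

First compute BT:
[[-28, -34,  -8],
 [ 44,  71,  22],
 [ 46,  61,  17]]
Now row reduce the product.
R2 ← R2 + (11/7)·R1: [0, 123/7, 66/7]
R3 ← R3 + (23/14)·R1: [0, 36/7, 27/7]
R3 ← R3 − (12/41)·R2: [0, 0, 45/41]
3 nonzero rows, so rank(BT) = 3.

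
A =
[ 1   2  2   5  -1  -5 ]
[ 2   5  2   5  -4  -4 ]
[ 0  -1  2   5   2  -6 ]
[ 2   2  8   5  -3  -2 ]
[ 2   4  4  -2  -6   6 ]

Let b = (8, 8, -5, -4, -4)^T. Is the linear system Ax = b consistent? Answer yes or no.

no

Row reduce the augmented matrix [A | b].
R2 ← R2 − (2)·R1: [0, 1, -2, -5, -2, 6, -8]
R4 ← R4 − (2)·R1: [0, -2, 4, -5, -1, 8, -20]
R5 ← R5 − (2)·R1: [0, 0, 0, -12, -4, 16, -20]
R3 ← R3 + R2: [0, 0, 0, 0, 0, 0, -13]
R4 ← R4 + (2)·R2: [0, 0, 0, -15, -5, 20, -36]
Swap R3 ↔ R4
R5 ← R5 − (4/5)·R3: [0, 0, 0, 0, 0, 0, 44/5]
R5 ← R5 + (44/65)·R4: [0, 0, 0, 0, 0, 0, 0]
The echelon form has 4 nonzero rows; the last pivot sits in the augmented column, so rank(A) = 3 but rank([A|b]) = 4.
Since the ranks differ, the system is inconsistent.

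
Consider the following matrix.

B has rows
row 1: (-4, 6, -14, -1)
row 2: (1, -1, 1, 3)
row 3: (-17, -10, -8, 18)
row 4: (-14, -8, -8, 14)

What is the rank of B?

4

Row reduce to echelon form.
R2 ← R2 + (1/4)·R1: [0, 1/2, -5/2, 11/4]
R3 ← R3 − (17/4)·R1: [0, -71/2, 103/2, 89/4]
R4 ← R4 − (7/2)·R1: [0, -29, 41, 35/2]
R3 ← R3 + (71)·R2: [0, 0, -126, 435/2]
R4 ← R4 + (58)·R2: [0, 0, -104, 177]
R4 ← R4 − (52/63)·R3: [0, 0, 0, -53/21]
Echelon form has 4 nonzero rows, so rank(B) = 4.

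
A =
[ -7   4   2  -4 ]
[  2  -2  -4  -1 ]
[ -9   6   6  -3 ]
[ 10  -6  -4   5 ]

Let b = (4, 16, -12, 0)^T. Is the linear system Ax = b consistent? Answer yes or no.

yes

Row reduce the augmented matrix [A | b].
R2 ← R2 + (2/7)·R1: [0, -6/7, -24/7, -15/7, 120/7]
R3 ← R3 − (9/7)·R1: [0, 6/7, 24/7, 15/7, -120/7]
R4 ← R4 + (10/7)·R1: [0, -2/7, -8/7, -5/7, 40/7]
R3 ← R3 + R2: [0, 0, 0, 0, 0]
R4 ← R4 − (1/3)·R2: [0, 0, 0, 0, 0]
The echelon form has 2 nonzero rows, and every pivot lies in the first 4 columns, so rank(A) = rank([A|b]) = 2.
The system is consistent.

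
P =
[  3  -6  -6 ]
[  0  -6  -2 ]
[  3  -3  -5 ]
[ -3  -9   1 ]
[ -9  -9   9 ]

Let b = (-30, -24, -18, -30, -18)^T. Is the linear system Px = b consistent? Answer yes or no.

yes

Row reduce the augmented matrix [P | b].
R3 ← R3 − R1: [0, 3, 1, 12]
R4 ← R4 + R1: [0, -15, -5, -60]
R5 ← R5 + (3)·R1: [0, -27, -9, -108]
R3 ← R3 + (1/2)·R2: [0, 0, 0, 0]
R4 ← R4 − (5/2)·R2: [0, 0, 0, 0]
R5 ← R5 − (9/2)·R2: [0, 0, 0, 0]
The echelon form has 2 nonzero rows, and every pivot lies in the first 3 columns, so rank(P) = rank([P|b]) = 2.
The system is consistent.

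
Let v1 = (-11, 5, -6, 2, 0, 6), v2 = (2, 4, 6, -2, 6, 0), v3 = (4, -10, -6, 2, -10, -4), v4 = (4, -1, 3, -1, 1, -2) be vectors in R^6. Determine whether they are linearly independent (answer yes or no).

no

Form the matrix with these vectors as rows and row reduce.
R2 ← R2 + (2/11)·R1: [0, 54/11, 54/11, -18/11, 6, 12/11]
R3 ← R3 + (4/11)·R1: [0, -90/11, -90/11, 30/11, -10, -20/11]
R4 ← R4 + (4/11)·R1: [0, 9/11, 9/11, -3/11, 1, 2/11]
R3 ← R3 + (5/3)·R2: [0, 0, 0, 0, 0, 0]
R4 ← R4 − (1/6)·R2: [0, 0, 0, 0, 0, 0]
2 nonzero rows, so the 4 vectors span a space of dimension 2.
Since 2 < 4, the vectors are linearly dependent.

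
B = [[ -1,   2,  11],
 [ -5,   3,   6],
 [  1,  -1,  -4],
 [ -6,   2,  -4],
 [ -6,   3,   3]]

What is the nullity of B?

Row reduce to echelon form.
R2 ← R2 − (5)·R1: [0, -7, -49]
R3 ← R3 + R1: [0, 1, 7]
R4 ← R4 − (6)·R1: [0, -10, -70]
R5 ← R5 − (6)·R1: [0, -9, -63]
R3 ← R3 + (1/7)·R2: [0, 0, 0]
R4 ← R4 − (10/7)·R2: [0, 0, 0]
R5 ← R5 − (9/7)·R2: [0, 0, 0]
2 nonzero rows, so rank(B) = 2.
B has 3 columns; by rank–nullity, nullity = 3 − 2 = 1.

1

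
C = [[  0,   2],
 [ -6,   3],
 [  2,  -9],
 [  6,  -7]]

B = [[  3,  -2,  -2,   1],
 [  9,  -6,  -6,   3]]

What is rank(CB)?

First compute CB:
[[ 18, -12, -12,   6],
 [  9,  -6,  -6,   3],
 [-75,  50,  50, -25],
 [-45,  30,  30, -15]]
Now row reduce the product.
R2 ← R2 − (1/2)·R1: [0, 0, 0, 0]
R3 ← R3 + (25/6)·R1: [0, 0, 0, 0]
R4 ← R4 + (5/2)·R1: [0, 0, 0, 0]
1 nonzero row, so rank(CB) = 1.

1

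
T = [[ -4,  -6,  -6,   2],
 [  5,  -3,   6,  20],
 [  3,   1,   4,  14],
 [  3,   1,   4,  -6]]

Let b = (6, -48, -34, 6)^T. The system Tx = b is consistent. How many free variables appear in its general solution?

1

Row reduce the augmented matrix [T | b].
R2 ← R2 + (5/4)·R1: [0, -21/2, -3/2, 45/2, -81/2]
R3 ← R3 + (3/4)·R1: [0, -7/2, -1/2, 31/2, -59/2]
R4 ← R4 + (3/4)·R1: [0, -7/2, -1/2, -9/2, 21/2]
R3 ← R3 − (1/3)·R2: [0, 0, 0, 8, -16]
R4 ← R4 − (1/3)·R2: [0, 0, 0, -12, 24]
R4 ← R4 + (3/2)·R3: [0, 0, 0, 0, 0]
The echelon form has 3 nonzero rows, and every pivot lies in the first 4 columns, so rank(T) = rank([T|b]) = 3.
The system is consistent.
Free variables = (unknowns) − (rank) = 4 − 3 = 1.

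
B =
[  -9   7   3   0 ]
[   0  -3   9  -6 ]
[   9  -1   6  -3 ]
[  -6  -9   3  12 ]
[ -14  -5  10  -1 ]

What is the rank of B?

4

Row reduce to echelon form.
R3 ← R3 + R1: [0, 6, 9, -3]
R4 ← R4 − (2/3)·R1: [0, -41/3, 1, 12]
R5 ← R5 − (14/9)·R1: [0, -143/9, 16/3, -1]
R3 ← R3 + (2)·R2: [0, 0, 27, -15]
R4 ← R4 − (41/9)·R2: [0, 0, -40, 118/3]
R5 ← R5 − (143/27)·R2: [0, 0, -127/3, 277/9]
R4 ← R4 + (40/27)·R3: [0, 0, 0, 154/9]
R5 ← R5 + (127/81)·R3: [0, 0, 0, 196/27]
R5 ← R5 − (14/33)·R4: [0, 0, 0, 0]
Echelon form has 4 nonzero rows, so rank(B) = 4.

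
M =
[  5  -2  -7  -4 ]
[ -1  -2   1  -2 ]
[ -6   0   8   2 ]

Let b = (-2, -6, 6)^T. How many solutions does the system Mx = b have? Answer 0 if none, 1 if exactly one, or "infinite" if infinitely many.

Row reduce the augmented matrix [M | b].
R2 ← R2 + (1/5)·R1: [0, -12/5, -2/5, -14/5, -32/5]
R3 ← R3 + (6/5)·R1: [0, -12/5, -2/5, -14/5, 18/5]
R3 ← R3 − R2: [0, 0, 0, 0, 10]
The echelon form has 3 nonzero rows; the last pivot sits in the augmented column, so rank(M) = 2 but rank([M|b]) = 3.
Since the ranks differ, the system is inconsistent.
It has no solutions.

0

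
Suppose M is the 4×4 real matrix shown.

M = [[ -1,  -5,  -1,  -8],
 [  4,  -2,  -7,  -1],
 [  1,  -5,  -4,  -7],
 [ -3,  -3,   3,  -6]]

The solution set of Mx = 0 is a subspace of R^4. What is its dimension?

Row reduce to echelon form.
R2 ← R2 + (4)·R1: [0, -22, -11, -33]
R3 ← R3 + R1: [0, -10, -5, -15]
R4 ← R4 − (3)·R1: [0, 12, 6, 18]
R3 ← R3 − (5/11)·R2: [0, 0, 0, 0]
R4 ← R4 + (6/11)·R2: [0, 0, 0, 0]
2 nonzero rows, so rank(M) = 2.
M has 4 columns; by rank–nullity, nullity = 4 − 2 = 2.

2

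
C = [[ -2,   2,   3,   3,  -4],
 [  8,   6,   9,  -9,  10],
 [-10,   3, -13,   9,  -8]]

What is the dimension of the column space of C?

Row reduce to echelon form.
R2 ← R2 + (4)·R1: [0, 14, 21, 3, -6]
R3 ← R3 − (5)·R1: [0, -7, -28, -6, 12]
R3 ← R3 + (1/2)·R2: [0, 0, -35/2, -9/2, 9]
Echelon form has 3 nonzero rows, so rank(C) = 3.
The column space has dimension equal to the rank: 3.

3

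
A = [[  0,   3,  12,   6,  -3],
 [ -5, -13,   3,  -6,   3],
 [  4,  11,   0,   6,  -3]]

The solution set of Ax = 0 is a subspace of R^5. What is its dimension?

Row reduce to echelon form.
Swap R1 ↔ R2
R3 ← R3 + (4/5)·R1: [0, 3/5, 12/5, 6/5, -3/5]
R3 ← R3 − (1/5)·R2: [0, 0, 0, 0, 0]
2 nonzero rows, so rank(A) = 2.
A has 5 columns; by rank–nullity, nullity = 5 − 2 = 3.

3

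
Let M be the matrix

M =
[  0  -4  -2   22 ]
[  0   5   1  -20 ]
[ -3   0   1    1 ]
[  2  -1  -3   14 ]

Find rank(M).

3

Row reduce to echelon form.
Swap R1 ↔ R3
R4 ← R4 + (2/3)·R1: [0, -1, -7/3, 44/3]
R3 ← R3 + (4/5)·R2: [0, 0, -6/5, 6]
R4 ← R4 + (1/5)·R2: [0, 0, -32/15, 32/3]
R4 ← R4 − (16/9)·R3: [0, 0, 0, 0]
Echelon form has 3 nonzero rows, so rank(M) = 3.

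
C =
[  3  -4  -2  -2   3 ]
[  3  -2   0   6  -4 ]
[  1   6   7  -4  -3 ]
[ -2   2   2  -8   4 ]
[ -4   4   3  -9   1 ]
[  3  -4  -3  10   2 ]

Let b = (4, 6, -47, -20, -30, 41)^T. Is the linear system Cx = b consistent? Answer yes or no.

Row reduce the augmented matrix [C | b].
R2 ← R2 − R1: [0, 2, 2, 8, -7, 2]
R3 ← R3 − (1/3)·R1: [0, 22/3, 23/3, -10/3, -4, -145/3]
R4 ← R4 + (2/3)·R1: [0, -2/3, 2/3, -28/3, 6, -52/3]
R5 ← R5 + (4/3)·R1: [0, -4/3, 1/3, -35/3, 5, -74/3]
R6 ← R6 − R1: [0, 0, -1, 12, -1, 37]
R3 ← R3 − (11/3)·R2: [0, 0, 1/3, -98/3, 65/3, -167/3]
R4 ← R4 + (1/3)·R2: [0, 0, 4/3, -20/3, 11/3, -50/3]
R5 ← R5 + (2/3)·R2: [0, 0, 5/3, -19/3, 1/3, -70/3]
R4 ← R4 − (4)·R3: [0, 0, 0, 124, -83, 206]
R5 ← R5 − (5)·R3: [0, 0, 0, 157, -108, 255]
R6 ← R6 + (3)·R3: [0, 0, 0, -86, 64, -130]
R5 ← R5 − (157/124)·R4: [0, 0, 0, 0, -361/124, -361/62]
R6 ← R6 + (43/62)·R4: [0, 0, 0, 0, 399/62, 399/31]
R6 ← R6 + (42/19)·R5: [0, 0, 0, 0, 0, 0]
The echelon form has 5 nonzero rows, and every pivot lies in the first 5 columns, so rank(C) = rank([C|b]) = 5.
The system is consistent.

yes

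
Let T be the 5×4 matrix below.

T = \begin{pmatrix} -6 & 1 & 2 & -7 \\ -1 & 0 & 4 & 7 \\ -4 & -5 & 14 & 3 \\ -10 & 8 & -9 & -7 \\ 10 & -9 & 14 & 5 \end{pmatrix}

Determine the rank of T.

Row reduce to echelon form.
R2 ← R2 − (1/6)·R1: [0, -1/6, 11/3, 49/6]
R3 ← R3 − (2/3)·R1: [0, -17/3, 38/3, 23/3]
R4 ← R4 − (5/3)·R1: [0, 19/3, -37/3, 14/3]
R5 ← R5 + (5/3)·R1: [0, -22/3, 52/3, -20/3]
R3 ← R3 − (34)·R2: [0, 0, -112, -270]
R4 ← R4 + (38)·R2: [0, 0, 127, 315]
R5 ← R5 − (44)·R2: [0, 0, -144, -366]
R4 ← R4 + (127/112)·R3: [0, 0, 0, 495/56]
R5 ← R5 − (9/7)·R3: [0, 0, 0, -132/7]
R5 ← R5 + (32/15)·R4: [0, 0, 0, 0]
Echelon form has 4 nonzero rows, so rank(T) = 4.

4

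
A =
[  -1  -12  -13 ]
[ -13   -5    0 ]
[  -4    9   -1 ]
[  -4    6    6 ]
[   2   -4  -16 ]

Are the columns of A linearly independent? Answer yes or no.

yes

Row reduce A to echelon form.
R2 ← R2 − (13)·R1: [0, 151, 169]
R3 ← R3 − (4)·R1: [0, 57, 51]
R4 ← R4 − (4)·R1: [0, 54, 58]
R5 ← R5 + (2)·R1: [0, -28, -42]
R3 ← R3 − (57/151)·R2: [0, 0, -1932/151]
R4 ← R4 − (54/151)·R2: [0, 0, -368/151]
R5 ← R5 + (28/151)·R2: [0, 0, -1610/151]
R4 ← R4 − (4/21)·R3: [0, 0, 0]
R5 ← R5 − (5/6)·R3: [0, 0, 0]
3 pivots among 3 columns.
Every column is a pivot column, so the columns are linearly independent.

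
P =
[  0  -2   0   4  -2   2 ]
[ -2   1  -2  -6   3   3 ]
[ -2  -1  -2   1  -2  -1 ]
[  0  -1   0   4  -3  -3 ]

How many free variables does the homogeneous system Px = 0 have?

3

Row reduce to echelon form.
Swap R1 ↔ R2
R3 ← R3 − R1: [0, -2, 0, 7, -5, -4]
R3 ← R3 − R2: [0, 0, 0, 3, -3, -6]
R4 ← R4 − (1/2)·R2: [0, 0, 0, 2, -2, -4]
R4 ← R4 − (2/3)·R3: [0, 0, 0, 0, 0, 0]
3 nonzero rows, so rank(P) = 3.
P has 6 columns; by rank–nullity, nullity = 6 − 3 = 3.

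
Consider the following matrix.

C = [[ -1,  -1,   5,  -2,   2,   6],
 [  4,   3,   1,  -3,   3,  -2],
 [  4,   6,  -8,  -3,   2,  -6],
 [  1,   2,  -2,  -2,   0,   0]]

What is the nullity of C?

2

Row reduce to echelon form.
R2 ← R2 + (4)·R1: [0, -1, 21, -11, 11, 22]
R3 ← R3 + (4)·R1: [0, 2, 12, -11, 10, 18]
R4 ← R4 + R1: [0, 1, 3, -4, 2, 6]
R3 ← R3 + (2)·R2: [0, 0, 54, -33, 32, 62]
R4 ← R4 + R2: [0, 0, 24, -15, 13, 28]
R4 ← R4 − (4/9)·R3: [0, 0, 0, -1/3, -11/9, 4/9]
4 nonzero rows, so rank(C) = 4.
C has 6 columns; by rank–nullity, nullity = 6 − 4 = 2.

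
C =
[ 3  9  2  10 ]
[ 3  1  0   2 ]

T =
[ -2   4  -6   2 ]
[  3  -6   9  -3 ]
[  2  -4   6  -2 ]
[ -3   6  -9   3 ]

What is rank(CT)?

1

First compute CT:
[[ -5,  10, -15,   5],
 [ -9,  18, -27,   9]]
Now row reduce the product.
R2 ← R2 − (9/5)·R1: [0, 0, 0, 0]
1 nonzero row, so rank(CT) = 1.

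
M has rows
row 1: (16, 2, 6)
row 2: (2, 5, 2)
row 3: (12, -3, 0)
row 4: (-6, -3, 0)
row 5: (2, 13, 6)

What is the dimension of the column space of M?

Row reduce to echelon form.
R2 ← R2 − (1/8)·R1: [0, 19/4, 5/4]
R3 ← R3 − (3/4)·R1: [0, -9/2, -9/2]
R4 ← R4 + (3/8)·R1: [0, -9/4, 9/4]
R5 ← R5 − (1/8)·R1: [0, 51/4, 21/4]
R3 ← R3 + (18/19)·R2: [0, 0, -63/19]
R4 ← R4 + (9/19)·R2: [0, 0, 54/19]
R5 ← R5 − (51/19)·R2: [0, 0, 36/19]
R4 ← R4 + (6/7)·R3: [0, 0, 0]
R5 ← R5 + (4/7)·R3: [0, 0, 0]
Echelon form has 3 nonzero rows, so rank(M) = 3.
The column space has dimension equal to the rank: 3.

3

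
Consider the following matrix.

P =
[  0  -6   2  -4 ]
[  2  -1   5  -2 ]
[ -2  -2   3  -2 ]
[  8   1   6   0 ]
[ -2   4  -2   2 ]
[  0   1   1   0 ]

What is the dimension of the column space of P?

Row reduce to echelon form.
Swap R1 ↔ R2
R3 ← R3 + R1: [0, -3, 8, -4]
R4 ← R4 − (4)·R1: [0, 5, -14, 8]
R5 ← R5 + R1: [0, 3, 3, 0]
R3 ← R3 − (1/2)·R2: [0, 0, 7, -2]
R4 ← R4 + (5/6)·R2: [0, 0, -37/3, 14/3]
R5 ← R5 + (1/2)·R2: [0, 0, 4, -2]
R6 ← R6 + (1/6)·R2: [0, 0, 4/3, -2/3]
R4 ← R4 + (37/21)·R3: [0, 0, 0, 8/7]
R5 ← R5 − (4/7)·R3: [0, 0, 0, -6/7]
R6 ← R6 − (4/21)·R3: [0, 0, 0, -2/7]
R5 ← R5 + (3/4)·R4: [0, 0, 0, 0]
R6 ← R6 + (1/4)·R4: [0, 0, 0, 0]
Echelon form has 4 nonzero rows, so rank(P) = 4.
The column space has dimension equal to the rank: 4.

4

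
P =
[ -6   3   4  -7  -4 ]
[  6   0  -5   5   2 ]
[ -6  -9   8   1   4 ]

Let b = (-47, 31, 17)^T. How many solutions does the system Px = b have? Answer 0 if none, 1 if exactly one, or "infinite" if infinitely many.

Row reduce the augmented matrix [P | b].
R2 ← R2 + R1: [0, 3, -1, -2, -2, -16]
R3 ← R3 − R1: [0, -12, 4, 8, 8, 64]
R3 ← R3 + (4)·R2: [0, 0, 0, 0, 0, 0]
The echelon form has 2 nonzero rows, and every pivot lies in the first 5 columns, so rank(P) = rank([P|b]) = 2.
The system is consistent.
rank = 2 < 5 unknowns, so there are infinitely many solutions.

infinite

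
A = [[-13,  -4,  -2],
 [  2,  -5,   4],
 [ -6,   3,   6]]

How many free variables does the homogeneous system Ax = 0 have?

0

Row reduce to echelon form.
R2 ← R2 + (2/13)·R1: [0, -73/13, 48/13]
R3 ← R3 − (6/13)·R1: [0, 63/13, 90/13]
R3 ← R3 + (63/73)·R2: [0, 0, 738/73]
3 nonzero rows, so rank(A) = 3.
A has 3 columns; by rank–nullity, nullity = 3 − 3 = 0.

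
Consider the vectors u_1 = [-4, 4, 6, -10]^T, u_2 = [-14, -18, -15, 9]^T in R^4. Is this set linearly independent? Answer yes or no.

yes

Form the matrix with these vectors as rows and row reduce.
R2 ← R2 − (7/2)·R1: [0, -32, -36, 44]
2 nonzero rows, so the 2 vectors span a space of dimension 2.
Since 2 = 2, the vectors are linearly independent.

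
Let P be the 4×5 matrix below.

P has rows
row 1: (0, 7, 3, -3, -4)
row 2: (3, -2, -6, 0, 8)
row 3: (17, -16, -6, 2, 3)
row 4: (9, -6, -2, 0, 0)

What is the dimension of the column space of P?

Row reduce to echelon form.
Swap R1 ↔ R2
R3 ← R3 − (17/3)·R1: [0, -14/3, 28, 2, -127/3]
R4 ← R4 − (3)·R1: [0, 0, 16, 0, -24]
R3 ← R3 + (2/3)·R2: [0, 0, 30, 0, -45]
R4 ← R4 − (8/15)·R3: [0, 0, 0, 0, 0]
Echelon form has 3 nonzero rows, so rank(P) = 3.
The column space has dimension equal to the rank: 3.

3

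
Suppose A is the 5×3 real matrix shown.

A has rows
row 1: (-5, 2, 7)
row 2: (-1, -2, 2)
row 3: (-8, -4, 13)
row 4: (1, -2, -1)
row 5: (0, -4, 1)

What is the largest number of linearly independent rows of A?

Row reduce to echelon form.
R2 ← R2 − (1/5)·R1: [0, -12/5, 3/5]
R3 ← R3 − (8/5)·R1: [0, -36/5, 9/5]
R4 ← R4 + (1/5)·R1: [0, -8/5, 2/5]
R3 ← R3 − (3)·R2: [0, 0, 0]
R4 ← R4 − (2/3)·R2: [0, 0, 0]
R5 ← R5 − (5/3)·R2: [0, 0, 0]
Echelon form has 2 nonzero rows, so rank(A) = 2.
The rank gives the maximum number of linearly independent rows: 2.

2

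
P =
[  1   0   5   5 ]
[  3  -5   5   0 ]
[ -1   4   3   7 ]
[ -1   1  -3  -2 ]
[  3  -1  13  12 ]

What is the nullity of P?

2

Row reduce to echelon form.
R2 ← R2 − (3)·R1: [0, -5, -10, -15]
R3 ← R3 + R1: [0, 4, 8, 12]
R4 ← R4 + R1: [0, 1, 2, 3]
R5 ← R5 − (3)·R1: [0, -1, -2, -3]
R3 ← R3 + (4/5)·R2: [0, 0, 0, 0]
R4 ← R4 + (1/5)·R2: [0, 0, 0, 0]
R5 ← R5 − (1/5)·R2: [0, 0, 0, 0]
2 nonzero rows, so rank(P) = 2.
P has 4 columns; by rank–nullity, nullity = 4 − 2 = 2.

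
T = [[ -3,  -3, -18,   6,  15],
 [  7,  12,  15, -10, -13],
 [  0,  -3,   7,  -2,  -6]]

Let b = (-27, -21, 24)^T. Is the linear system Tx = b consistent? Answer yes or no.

yes

Row reduce the augmented matrix [T | b].
R2 ← R2 + (7/3)·R1: [0, 5, -27, 4, 22, -84]
R3 ← R3 + (3/5)·R2: [0, 0, -46/5, 2/5, 36/5, -132/5]
The echelon form has 3 nonzero rows, and every pivot lies in the first 5 columns, so rank(T) = rank([T|b]) = 3.
The system is consistent.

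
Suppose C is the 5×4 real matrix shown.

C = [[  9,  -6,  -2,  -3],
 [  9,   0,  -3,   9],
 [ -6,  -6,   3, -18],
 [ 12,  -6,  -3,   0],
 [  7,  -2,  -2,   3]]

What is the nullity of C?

Row reduce to echelon form.
R2 ← R2 − R1: [0, 6, -1, 12]
R3 ← R3 + (2/3)·R1: [0, -10, 5/3, -20]
R4 ← R4 − (4/3)·R1: [0, 2, -1/3, 4]
R5 ← R5 − (7/9)·R1: [0, 8/3, -4/9, 16/3]
R3 ← R3 + (5/3)·R2: [0, 0, 0, 0]
R4 ← R4 − (1/3)·R2: [0, 0, 0, 0]
R5 ← R5 − (4/9)·R2: [0, 0, 0, 0]
2 nonzero rows, so rank(C) = 2.
C has 4 columns; by rank–nullity, nullity = 4 − 2 = 2.

2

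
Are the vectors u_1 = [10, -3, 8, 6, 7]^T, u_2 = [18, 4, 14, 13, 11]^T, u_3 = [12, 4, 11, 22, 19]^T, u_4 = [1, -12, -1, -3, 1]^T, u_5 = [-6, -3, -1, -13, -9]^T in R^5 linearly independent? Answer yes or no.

no

Form the matrix with these vectors as rows and row reduce.
R2 ← R2 − (9/5)·R1: [0, 47/5, -2/5, 11/5, -8/5]
R3 ← R3 − (6/5)·R1: [0, 38/5, 7/5, 74/5, 53/5]
R4 ← R4 − (1/10)·R1: [0, -117/10, -9/5, -18/5, 3/10]
R5 ← R5 + (3/5)·R1: [0, -24/5, 19/5, -47/5, -24/5]
R3 ← R3 − (38/47)·R2: [0, 0, 81/47, 612/47, 559/47]
R4 ← R4 + (117/94)·R2: [0, 0, -108/47, -81/94, -159/94]
R5 ← R5 + (24/47)·R2: [0, 0, 169/47, -389/47, -264/47]
R4 ← R4 + (4/3)·R3: [0, 0, 0, 33/2, 85/6]
R5 ← R5 − (169/81)·R3: [0, 0, 0, -319/9, -2465/81]
R5 ← R5 + (58/27)·R4: [0, 0, 0, 0, 0]
4 nonzero rows, so the 5 vectors span a space of dimension 4.
Since 4 < 5, the vectors are linearly dependent.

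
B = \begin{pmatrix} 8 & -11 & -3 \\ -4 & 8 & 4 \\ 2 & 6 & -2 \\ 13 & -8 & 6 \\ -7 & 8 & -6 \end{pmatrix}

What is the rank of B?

Row reduce to echelon form.
R2 ← R2 + (1/2)·R1: [0, 5/2, 5/2]
R3 ← R3 − (1/4)·R1: [0, 35/4, -5/4]
R4 ← R4 − (13/8)·R1: [0, 79/8, 87/8]
R5 ← R5 + (7/8)·R1: [0, -13/8, -69/8]
R3 ← R3 − (7/2)·R2: [0, 0, -10]
R4 ← R4 − (79/20)·R2: [0, 0, 1]
R5 ← R5 + (13/20)·R2: [0, 0, -7]
R4 ← R4 + (1/10)·R3: [0, 0, 0]
R5 ← R5 − (7/10)·R3: [0, 0, 0]
Echelon form has 3 nonzero rows, so rank(B) = 3.

3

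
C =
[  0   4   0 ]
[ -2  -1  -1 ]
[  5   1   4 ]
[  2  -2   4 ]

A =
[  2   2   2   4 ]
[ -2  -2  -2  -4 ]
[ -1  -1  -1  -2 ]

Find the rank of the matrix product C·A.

First compute CA:
[[ -8,  -8,  -8, -16],
 [ -1,  -1,  -1,  -2],
 [  4,   4,   4,   8],
 [  4,   4,   4,   8]]
Now row reduce the product.
R2 ← R2 − (1/8)·R1: [0, 0, 0, 0]
R3 ← R3 + (1/2)·R1: [0, 0, 0, 0]
R4 ← R4 + (1/2)·R1: [0, 0, 0, 0]
1 nonzero row, so rank(CA) = 1.

1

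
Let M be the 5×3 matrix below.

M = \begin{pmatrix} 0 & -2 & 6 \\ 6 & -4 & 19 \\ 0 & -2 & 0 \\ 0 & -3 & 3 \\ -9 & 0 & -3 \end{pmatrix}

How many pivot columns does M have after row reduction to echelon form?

3

Row reduce to echelon form.
Swap R1 ↔ R2
R5 ← R5 + (3/2)·R1: [0, -6, 51/2]
R3 ← R3 − R2: [0, 0, -6]
R4 ← R4 − (3/2)·R2: [0, 0, -6]
R5 ← R5 − (3)·R2: [0, 0, 15/2]
R4 ← R4 − R3: [0, 0, 0]
R5 ← R5 + (5/4)·R3: [0, 0, 0]
Echelon form has 3 nonzero rows, so rank(M) = 3.
Each nonzero row contributes one pivot column: 3 pivot columns.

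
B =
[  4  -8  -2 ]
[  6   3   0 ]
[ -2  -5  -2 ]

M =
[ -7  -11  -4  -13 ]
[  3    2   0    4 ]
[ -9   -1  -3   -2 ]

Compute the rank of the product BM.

3

First compute BM:
[[-34, -58, -10, -80],
 [-33, -60, -24, -66],
 [ 17,  14,  14,  10]]
Now row reduce the product.
R2 ← R2 − (33/34)·R1: [0, -63/17, -243/17, 198/17]
R3 ← R3 + (1/2)·R1: [0, -15, 9, -30]
R3 ← R3 − (85/21)·R2: [0, 0, 468/7, -540/7]
3 nonzero rows, so rank(BM) = 3.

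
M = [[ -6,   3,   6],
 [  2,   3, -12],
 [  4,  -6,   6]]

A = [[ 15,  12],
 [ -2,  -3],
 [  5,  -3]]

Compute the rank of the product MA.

First compute MA:
[[-66, -99],
 [-36,  51],
 [102,  48]]
Now row reduce the product.
R2 ← R2 − (6/11)·R1: [0, 105]
R3 ← R3 + (17/11)·R1: [0, -105]
R3 ← R3 + R2: [0, 0]
2 nonzero rows, so rank(MA) = 2.

2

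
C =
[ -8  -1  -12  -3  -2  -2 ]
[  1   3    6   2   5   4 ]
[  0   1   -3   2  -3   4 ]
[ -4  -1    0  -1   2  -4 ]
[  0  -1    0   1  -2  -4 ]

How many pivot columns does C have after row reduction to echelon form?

Row reduce to echelon form.
R2 ← R2 + (1/8)·R1: [0, 23/8, 9/2, 13/8, 19/4, 15/4]
R4 ← R4 − (1/2)·R1: [0, -1/2, 6, 1/2, 3, -3]
R3 ← R3 − (8/23)·R2: [0, 0, -105/23, 33/23, -107/23, 62/23]
R4 ← R4 + (4/23)·R2: [0, 0, 156/23, 18/23, 88/23, -54/23]
R5 ← R5 + (8/23)·R2: [0, 0, 36/23, 36/23, -8/23, -62/23]
R4 ← R4 + (52/35)·R3: [0, 0, 0, 102/35, -108/35, 58/35]
R5 ← R5 + (12/35)·R3: [0, 0, 0, 72/35, -68/35, -62/35]
R5 ← R5 − (12/17)·R4: [0, 0, 0, 0, 4/17, -50/17]
Echelon form has 5 nonzero rows, so rank(C) = 5.
Each nonzero row contributes one pivot column: 5 pivot columns.

5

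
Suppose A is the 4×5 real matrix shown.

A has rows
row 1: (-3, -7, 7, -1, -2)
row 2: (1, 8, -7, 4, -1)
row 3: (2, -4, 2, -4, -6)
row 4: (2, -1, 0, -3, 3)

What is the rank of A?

3

Row reduce to echelon form.
R2 ← R2 + (1/3)·R1: [0, 17/3, -14/3, 11/3, -5/3]
R3 ← R3 + (2/3)·R1: [0, -26/3, 20/3, -14/3, -22/3]
R4 ← R4 + (2/3)·R1: [0, -17/3, 14/3, -11/3, 5/3]
R3 ← R3 + (26/17)·R2: [0, 0, -8/17, 16/17, -168/17]
R4 ← R4 + R2: [0, 0, 0, 0, 0]
Echelon form has 3 nonzero rows, so rank(A) = 3.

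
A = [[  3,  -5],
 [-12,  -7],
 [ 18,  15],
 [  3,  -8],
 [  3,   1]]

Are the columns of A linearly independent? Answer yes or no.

Row reduce A to echelon form.
R2 ← R2 + (4)·R1: [0, -27]
R3 ← R3 − (6)·R1: [0, 45]
R4 ← R4 − R1: [0, -3]
R5 ← R5 − R1: [0, 6]
R3 ← R3 + (5/3)·R2: [0, 0]
R4 ← R4 − (1/9)·R2: [0, 0]
R5 ← R5 + (2/9)·R2: [0, 0]
2 pivots among 2 columns.
Every column is a pivot column, so the columns are linearly independent.

yes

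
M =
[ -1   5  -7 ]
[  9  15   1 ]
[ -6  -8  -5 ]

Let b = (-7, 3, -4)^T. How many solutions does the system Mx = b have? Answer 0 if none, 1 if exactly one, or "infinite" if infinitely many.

Row reduce the augmented matrix [M | b].
R2 ← R2 + (9)·R1: [0, 60, -62, -60]
R3 ← R3 − (6)·R1: [0, -38, 37, 38]
R3 ← R3 + (19/30)·R2: [0, 0, -34/15, 0]
The echelon form has 3 nonzero rows, and every pivot lies in the first 3 columns, so rank(M) = rank([M|b]) = 3.
The system is consistent.
rank = 3 = number of unknowns, so the solution is unique.

1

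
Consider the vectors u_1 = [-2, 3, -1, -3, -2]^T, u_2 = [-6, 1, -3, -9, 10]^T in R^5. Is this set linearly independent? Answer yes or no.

Form the matrix with these vectors as rows and row reduce.
R2 ← R2 − (3)·R1: [0, -8, 0, 0, 16]
2 nonzero rows, so the 2 vectors span a space of dimension 2.
Since 2 = 2, the vectors are linearly independent.

yes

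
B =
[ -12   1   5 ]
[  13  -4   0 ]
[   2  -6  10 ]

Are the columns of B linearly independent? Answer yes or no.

no

Row reduce B to echelon form.
R2 ← R2 + (13/12)·R1: [0, -35/12, 65/12]
R3 ← R3 + (1/6)·R1: [0, -35/6, 65/6]
R3 ← R3 − (2)·R2: [0, 0, 0]
2 pivots among 3 columns.
Only 2 < 3 pivot columns, so the columns are linearly dependent.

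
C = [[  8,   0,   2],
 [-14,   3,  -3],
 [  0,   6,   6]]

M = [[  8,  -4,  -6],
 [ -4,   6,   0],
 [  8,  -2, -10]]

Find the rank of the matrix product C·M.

First compute CM:
[[ 80, -36, -68],
 [-148,  80, 114],
 [ 24,  24, -60]]
Now row reduce the product.
R2 ← R2 + (37/20)·R1: [0, 67/5, -59/5]
R3 ← R3 − (3/10)·R1: [0, 174/5, -198/5]
R3 ← R3 − (174/67)·R2: [0, 0, -600/67]
3 nonzero rows, so rank(CM) = 3.

3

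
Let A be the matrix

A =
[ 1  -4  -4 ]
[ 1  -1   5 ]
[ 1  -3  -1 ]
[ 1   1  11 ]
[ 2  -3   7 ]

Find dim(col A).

Row reduce to echelon form.
R2 ← R2 − R1: [0, 3, 9]
R3 ← R3 − R1: [0, 1, 3]
R4 ← R4 − R1: [0, 5, 15]
R5 ← R5 − (2)·R1: [0, 5, 15]
R3 ← R3 − (1/3)·R2: [0, 0, 0]
R4 ← R4 − (5/3)·R2: [0, 0, 0]
R5 ← R5 − (5/3)·R2: [0, 0, 0]
Echelon form has 2 nonzero rows, so rank(A) = 2.
The column space has dimension equal to the rank: 2.

2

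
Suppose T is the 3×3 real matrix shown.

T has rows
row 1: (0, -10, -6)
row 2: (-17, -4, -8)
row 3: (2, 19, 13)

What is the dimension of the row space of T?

Row reduce to echelon form.
Swap R1 ↔ R2
R3 ← R3 + (2/17)·R1: [0, 315/17, 205/17]
R3 ← R3 + (63/34)·R2: [0, 0, 16/17]
Echelon form has 3 nonzero rows, so rank(T) = 3.
The row space has dimension equal to the rank: 3.

3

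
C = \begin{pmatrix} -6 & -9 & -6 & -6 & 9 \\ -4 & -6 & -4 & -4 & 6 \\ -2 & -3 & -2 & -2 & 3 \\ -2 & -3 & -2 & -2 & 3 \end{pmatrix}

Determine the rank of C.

1

Row reduce to echelon form.
R2 ← R2 − (2/3)·R1: [0, 0, 0, 0, 0]
R3 ← R3 − (1/3)·R1: [0, 0, 0, 0, 0]
R4 ← R4 − (1/3)·R1: [0, 0, 0, 0, 0]
Echelon form has 1 nonzero row, so rank(C) = 1.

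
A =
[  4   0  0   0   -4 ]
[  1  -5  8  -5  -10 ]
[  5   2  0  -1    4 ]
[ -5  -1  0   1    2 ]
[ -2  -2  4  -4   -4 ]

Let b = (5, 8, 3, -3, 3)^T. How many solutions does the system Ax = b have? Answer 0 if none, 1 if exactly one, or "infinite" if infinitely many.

0

Row reduce the augmented matrix [A | b].
R2 ← R2 − (1/4)·R1: [0, -5, 8, -5, -9, 27/4]
R3 ← R3 − (5/4)·R1: [0, 2, 0, -1, 9, -13/4]
R4 ← R4 + (5/4)·R1: [0, -1, 0, 1, -3, 13/4]
R5 ← R5 + (1/2)·R1: [0, -2, 4, -4, -6, 11/2]
R3 ← R3 + (2/5)·R2: [0, 0, 16/5, -3, 27/5, -11/20]
R4 ← R4 − (1/5)·R2: [0, 0, -8/5, 2, -6/5, 19/10]
R5 ← R5 − (2/5)·R2: [0, 0, 4/5, -2, -12/5, 14/5]
R4 ← R4 + (1/2)·R3: [0, 0, 0, 1/2, 3/2, 13/8]
R5 ← R5 − (1/4)·R3: [0, 0, 0, -5/4, -15/4, 47/16]
R5 ← R5 + (5/2)·R4: [0, 0, 0, 0, 0, 7]
The echelon form has 5 nonzero rows; the last pivot sits in the augmented column, so rank(A) = 4 but rank([A|b]) = 5.
Since the ranks differ, the system is inconsistent.
It has no solutions.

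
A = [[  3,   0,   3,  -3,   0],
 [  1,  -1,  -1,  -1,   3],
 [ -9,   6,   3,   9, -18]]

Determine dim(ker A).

Row reduce to echelon form.
R2 ← R2 − (1/3)·R1: [0, -1, -2, 0, 3]
R3 ← R3 + (3)·R1: [0, 6, 12, 0, -18]
R3 ← R3 + (6)·R2: [0, 0, 0, 0, 0]
2 nonzero rows, so rank(A) = 2.
A has 5 columns; by rank–nullity, nullity = 5 − 2 = 3.

3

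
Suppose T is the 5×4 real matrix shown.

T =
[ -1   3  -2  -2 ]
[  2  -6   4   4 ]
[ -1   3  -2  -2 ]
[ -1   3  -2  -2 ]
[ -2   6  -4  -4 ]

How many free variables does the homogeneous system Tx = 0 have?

Row reduce to echelon form.
R2 ← R2 + (2)·R1: [0, 0, 0, 0]
R3 ← R3 − R1: [0, 0, 0, 0]
R4 ← R4 − R1: [0, 0, 0, 0]
R5 ← R5 − (2)·R1: [0, 0, 0, 0]
1 nonzero row, so rank(T) = 1.
T has 4 columns; by rank–nullity, nullity = 4 − 1 = 3.

3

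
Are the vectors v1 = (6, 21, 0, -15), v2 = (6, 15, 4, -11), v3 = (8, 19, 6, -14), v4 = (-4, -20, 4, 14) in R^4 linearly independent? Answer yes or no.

no

Form the matrix with these vectors as rows and row reduce.
R2 ← R2 − R1: [0, -6, 4, 4]
R3 ← R3 − (4/3)·R1: [0, -9, 6, 6]
R4 ← R4 + (2/3)·R1: [0, -6, 4, 4]
R3 ← R3 − (3/2)·R2: [0, 0, 0, 0]
R4 ← R4 − R2: [0, 0, 0, 0]
2 nonzero rows, so the 4 vectors span a space of dimension 2.
Since 2 < 4, the vectors are linearly dependent.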